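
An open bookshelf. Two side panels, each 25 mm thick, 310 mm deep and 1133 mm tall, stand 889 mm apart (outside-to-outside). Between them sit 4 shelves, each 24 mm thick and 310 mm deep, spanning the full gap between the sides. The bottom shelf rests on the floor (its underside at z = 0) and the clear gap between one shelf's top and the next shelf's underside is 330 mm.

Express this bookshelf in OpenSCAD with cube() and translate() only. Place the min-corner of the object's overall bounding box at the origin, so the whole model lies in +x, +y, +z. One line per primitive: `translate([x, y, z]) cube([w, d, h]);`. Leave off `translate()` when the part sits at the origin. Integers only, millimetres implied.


cube([25, 310, 1133]);
translate([864, 0, 0]) cube([25, 310, 1133]);
translate([25, 0, 0]) cube([839, 310, 24]);
translate([25, 0, 354]) cube([839, 310, 24]);
translate([25, 0, 708]) cube([839, 310, 24]);
translate([25, 0, 1062]) cube([839, 310, 24]);


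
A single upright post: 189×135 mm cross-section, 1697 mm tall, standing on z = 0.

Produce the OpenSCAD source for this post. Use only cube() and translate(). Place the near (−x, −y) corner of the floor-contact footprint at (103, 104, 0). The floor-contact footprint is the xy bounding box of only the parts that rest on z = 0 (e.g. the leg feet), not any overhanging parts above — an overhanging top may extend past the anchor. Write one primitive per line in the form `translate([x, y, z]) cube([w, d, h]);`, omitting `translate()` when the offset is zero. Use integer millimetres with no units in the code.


translate([103, 104, 0]) cube([189, 135, 1697]);


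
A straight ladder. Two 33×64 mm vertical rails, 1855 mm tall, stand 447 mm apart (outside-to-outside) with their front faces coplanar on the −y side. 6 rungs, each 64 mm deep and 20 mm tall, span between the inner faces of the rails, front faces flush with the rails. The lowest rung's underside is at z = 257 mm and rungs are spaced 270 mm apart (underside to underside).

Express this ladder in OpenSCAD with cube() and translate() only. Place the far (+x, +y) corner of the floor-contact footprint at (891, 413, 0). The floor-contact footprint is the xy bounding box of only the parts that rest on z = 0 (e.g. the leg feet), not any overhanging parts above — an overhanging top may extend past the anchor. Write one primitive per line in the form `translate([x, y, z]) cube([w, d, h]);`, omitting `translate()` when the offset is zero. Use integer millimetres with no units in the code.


translate([444, 349, 0]) cube([33, 64, 1855]);
translate([858, 349, 0]) cube([33, 64, 1855]);
translate([477, 349, 257]) cube([381, 64, 20]);
translate([477, 349, 527]) cube([381, 64, 20]);
translate([477, 349, 797]) cube([381, 64, 20]);
translate([477, 349, 1067]) cube([381, 64, 20]);
translate([477, 349, 1337]) cube([381, 64, 20]);
translate([477, 349, 1607]) cube([381, 64, 20]);


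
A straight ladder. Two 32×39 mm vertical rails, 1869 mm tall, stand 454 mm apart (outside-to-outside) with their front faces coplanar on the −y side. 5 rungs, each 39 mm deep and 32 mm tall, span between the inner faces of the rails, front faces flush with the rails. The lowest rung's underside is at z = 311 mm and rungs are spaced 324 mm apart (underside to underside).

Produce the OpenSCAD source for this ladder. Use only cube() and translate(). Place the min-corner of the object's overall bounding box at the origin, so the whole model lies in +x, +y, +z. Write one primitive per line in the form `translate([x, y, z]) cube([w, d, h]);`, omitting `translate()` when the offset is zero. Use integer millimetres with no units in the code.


// rung span = 454 - 2*32 = 390
// rung[k] z = 311 + k*324
cube([32, 39, 1869]);
translate([422, 0, 0]) cube([32, 39, 1869]);
translate([32, 0, 311]) cube([390, 39, 32]);
translate([32, 0, 635]) cube([390, 39, 32]);
translate([32, 0, 959]) cube([390, 39, 32]);
translate([32, 0, 1283]) cube([390, 39, 32]);
translate([32, 0, 1607]) cube([390, 39, 32]);


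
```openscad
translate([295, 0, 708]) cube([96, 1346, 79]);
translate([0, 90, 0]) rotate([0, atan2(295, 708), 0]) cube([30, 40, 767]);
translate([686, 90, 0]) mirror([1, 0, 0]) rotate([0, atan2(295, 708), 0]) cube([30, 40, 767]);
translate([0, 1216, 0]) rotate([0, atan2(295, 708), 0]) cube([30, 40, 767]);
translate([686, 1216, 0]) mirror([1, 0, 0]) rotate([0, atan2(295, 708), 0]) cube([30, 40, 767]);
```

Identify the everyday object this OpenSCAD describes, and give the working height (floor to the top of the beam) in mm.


A sawhorse. The overall height is 787 mm.

A beam across two mirrored pairs of raked legs — a sawhorse. The beam's underside is at z = 708 (matching the legs' vertical rise in atan2(295, 708)) and the beam is 79 mm tall, so its top is at 708 + 79 = 787 mm. The raked legs top out at the beam's underside, so that is the highest point.


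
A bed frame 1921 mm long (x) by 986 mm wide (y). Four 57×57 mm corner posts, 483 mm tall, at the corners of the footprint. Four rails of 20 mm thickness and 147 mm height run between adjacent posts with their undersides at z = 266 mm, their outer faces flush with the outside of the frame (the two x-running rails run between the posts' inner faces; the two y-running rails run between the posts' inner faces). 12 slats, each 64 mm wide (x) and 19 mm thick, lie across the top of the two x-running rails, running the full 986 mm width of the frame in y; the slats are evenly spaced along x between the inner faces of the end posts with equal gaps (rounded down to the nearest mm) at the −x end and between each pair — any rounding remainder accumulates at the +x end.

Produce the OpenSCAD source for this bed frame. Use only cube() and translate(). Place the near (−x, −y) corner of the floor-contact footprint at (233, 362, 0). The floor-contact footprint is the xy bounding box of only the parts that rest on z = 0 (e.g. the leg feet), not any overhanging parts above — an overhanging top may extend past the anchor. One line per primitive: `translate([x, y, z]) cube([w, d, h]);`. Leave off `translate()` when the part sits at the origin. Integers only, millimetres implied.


translate([233, 362, 0]) cube([57, 57, 483]);
translate([233, 1291, 0]) cube([57, 57, 483]);
translate([2097, 362, 0]) cube([57, 57, 483]);
translate([2097, 1291, 0]) cube([57, 57, 483]);
translate([290, 362, 266]) cube([1807, 20, 147]);
translate([290, 1328, 266]) cube([1807, 20, 147]);
translate([233, 419, 266]) cube([20, 872, 147]);
translate([2134, 419, 266]) cube([20, 872, 147]);
translate([369, 362, 413]) cube([64, 986, 19]);
translate([512, 362, 413]) cube([64, 986, 19]);
translate([655, 362, 413]) cube([64, 986, 19]);
translate([798, 362, 413]) cube([64, 986, 19]);
translate([941, 362, 413]) cube([64, 986, 19]);
translate([1084, 362, 413]) cube([64, 986, 19]);
translate([1227, 362, 413]) cube([64, 986, 19]);
translate([1370, 362, 413]) cube([64, 986, 19]);
translate([1513, 362, 413]) cube([64, 986, 19]);
translate([1656, 362, 413]) cube([64, 986, 19]);
translate([1799, 362, 413]) cube([64, 986, 19]);
translate([1942, 362, 413]) cube([64, 986, 19]);


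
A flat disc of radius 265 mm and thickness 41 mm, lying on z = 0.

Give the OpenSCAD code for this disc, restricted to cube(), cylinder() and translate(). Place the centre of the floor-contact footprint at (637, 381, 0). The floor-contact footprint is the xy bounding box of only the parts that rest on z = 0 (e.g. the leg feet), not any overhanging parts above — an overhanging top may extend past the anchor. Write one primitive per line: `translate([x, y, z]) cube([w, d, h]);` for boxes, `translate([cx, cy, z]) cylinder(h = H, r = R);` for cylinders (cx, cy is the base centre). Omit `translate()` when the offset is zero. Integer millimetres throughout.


translate([637, 381, 0]) cylinder(h = 41, r = 265);


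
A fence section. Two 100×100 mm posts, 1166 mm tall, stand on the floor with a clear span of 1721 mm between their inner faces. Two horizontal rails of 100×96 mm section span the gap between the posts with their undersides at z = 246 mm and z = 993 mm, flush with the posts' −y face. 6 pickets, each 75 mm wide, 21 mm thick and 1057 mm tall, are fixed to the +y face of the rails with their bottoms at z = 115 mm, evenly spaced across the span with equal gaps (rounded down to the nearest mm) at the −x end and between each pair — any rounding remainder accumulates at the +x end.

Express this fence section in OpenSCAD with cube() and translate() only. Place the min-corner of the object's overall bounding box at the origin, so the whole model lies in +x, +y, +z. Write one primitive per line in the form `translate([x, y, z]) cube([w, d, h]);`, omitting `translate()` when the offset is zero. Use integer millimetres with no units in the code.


cube([100, 100, 1166]);
translate([1821, 0, 0]) cube([100, 100, 1166]);
translate([100, 0, 246]) cube([1721, 100, 96]);
translate([100, 0, 993]) cube([1721, 100, 96]);
translate([281, 100, 115]) cube([75, 21, 1057]);
translate([537, 100, 115]) cube([75, 21, 1057]);
translate([793, 100, 115]) cube([75, 21, 1057]);
translate([1049, 100, 115]) cube([75, 21, 1057]);
translate([1305, 100, 115]) cube([75, 21, 1057]);
translate([1561, 100, 115]) cube([75, 21, 1057]);


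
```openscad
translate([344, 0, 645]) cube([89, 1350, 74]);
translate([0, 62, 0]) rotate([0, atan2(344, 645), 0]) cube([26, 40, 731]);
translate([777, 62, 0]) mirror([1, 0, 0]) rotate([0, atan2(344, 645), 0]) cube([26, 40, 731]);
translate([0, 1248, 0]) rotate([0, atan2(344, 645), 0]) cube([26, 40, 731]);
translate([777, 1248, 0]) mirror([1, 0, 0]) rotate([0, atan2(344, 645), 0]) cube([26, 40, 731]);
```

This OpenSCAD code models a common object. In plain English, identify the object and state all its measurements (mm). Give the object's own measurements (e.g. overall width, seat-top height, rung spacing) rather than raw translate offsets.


A sawhorse. A 89×1350×74 mm beam (x, y, z) sits on two A-frame leg pairs. Each pair is two raked legs of 26×40 mm section (40 mm along y) splaying symmetrically in x. Each leg rises 645 mm vertically over 344 mm of horizontal reach and is 731 mm long along its own axis. Every leg's outer bottom edge rests on the floor and its outer top edge meets a bottom edge of the beam — the left legs (tilting toward +x) meet the beam's −x bottom edge, the right legs (their mirror images, tilting toward −x) meet its +x bottom edge — so the leg tops tuck under the beam, the beam's underside is 645 mm above the floor, and the feet are 777 mm apart outside-to-outside with the beam centred between them. The two leg pairs are set in 62 mm from either end of the beam.


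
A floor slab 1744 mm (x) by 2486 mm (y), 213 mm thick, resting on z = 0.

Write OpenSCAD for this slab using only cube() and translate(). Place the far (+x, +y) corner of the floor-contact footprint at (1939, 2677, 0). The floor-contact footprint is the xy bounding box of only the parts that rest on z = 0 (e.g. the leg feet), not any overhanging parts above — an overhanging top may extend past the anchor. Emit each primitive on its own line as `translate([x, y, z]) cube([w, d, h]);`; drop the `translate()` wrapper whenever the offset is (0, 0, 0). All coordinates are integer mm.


translate([195, 191, 0]) cube([1744, 2486, 213]);


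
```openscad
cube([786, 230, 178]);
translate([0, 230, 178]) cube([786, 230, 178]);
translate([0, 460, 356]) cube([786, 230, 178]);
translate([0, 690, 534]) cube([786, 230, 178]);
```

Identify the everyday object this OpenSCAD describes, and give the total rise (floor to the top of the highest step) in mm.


A staircase. The total rise is 712 mm.

4 identical blocks, each offset up and back from the previous — a staircase. Each step is 178 mm tall and there are 4 of them, so the total rise is 4 × 178 = 712 mm.


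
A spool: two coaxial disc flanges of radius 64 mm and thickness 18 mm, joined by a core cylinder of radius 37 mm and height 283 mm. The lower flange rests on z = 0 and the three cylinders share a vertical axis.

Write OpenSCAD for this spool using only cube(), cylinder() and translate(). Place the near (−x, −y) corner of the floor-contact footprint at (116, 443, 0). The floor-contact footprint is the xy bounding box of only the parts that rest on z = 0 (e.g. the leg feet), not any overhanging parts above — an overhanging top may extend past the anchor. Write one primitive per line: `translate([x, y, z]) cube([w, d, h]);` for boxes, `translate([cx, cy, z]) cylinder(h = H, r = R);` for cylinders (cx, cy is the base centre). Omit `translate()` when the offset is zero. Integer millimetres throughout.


translate([180, 507, 0]) cylinder(h = 18, r = 64);
translate([180, 507, 18]) cylinder(h = 283, r = 37);
translate([180, 507, 301]) cylinder(h = 18, r = 64);


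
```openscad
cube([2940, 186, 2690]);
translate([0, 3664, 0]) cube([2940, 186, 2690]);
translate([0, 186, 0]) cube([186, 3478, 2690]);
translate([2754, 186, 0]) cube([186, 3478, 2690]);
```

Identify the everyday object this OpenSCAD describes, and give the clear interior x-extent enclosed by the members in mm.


A house (or room) frame. The interior width is 2568 mm.

Four 2690 mm walls enclosing a rectangle with no floor or roof — a room or house frame. Outside width is 2940 mm and wall thickness is 186 mm, so the interior width is 2940 − 2 × 186 = 2568 mm.


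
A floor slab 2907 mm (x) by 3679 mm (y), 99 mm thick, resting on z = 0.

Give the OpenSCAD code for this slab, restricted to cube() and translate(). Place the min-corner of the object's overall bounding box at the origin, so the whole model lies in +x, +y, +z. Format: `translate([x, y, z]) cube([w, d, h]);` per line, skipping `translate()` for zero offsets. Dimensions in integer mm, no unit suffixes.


cube([2907, 3679, 99]);


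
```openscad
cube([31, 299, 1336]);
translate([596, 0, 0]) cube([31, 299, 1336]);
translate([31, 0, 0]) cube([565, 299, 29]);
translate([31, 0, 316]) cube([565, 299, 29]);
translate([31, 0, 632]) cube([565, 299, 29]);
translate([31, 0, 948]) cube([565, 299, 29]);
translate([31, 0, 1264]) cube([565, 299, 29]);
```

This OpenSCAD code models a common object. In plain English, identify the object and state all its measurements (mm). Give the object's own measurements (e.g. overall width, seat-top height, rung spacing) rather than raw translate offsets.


An open bookshelf. Two side panels, each 31 mm thick, 299 mm deep and 1336 mm tall, stand 627 mm apart (outside-to-outside). Between them sit 5 shelves, each 29 mm thick and 299 mm deep, spanning the full gap between the sides. The bottom shelf rests on the floor (its underside at z = 0) and the clear gap between one shelf's top and the next shelf's underside is 287 mm.


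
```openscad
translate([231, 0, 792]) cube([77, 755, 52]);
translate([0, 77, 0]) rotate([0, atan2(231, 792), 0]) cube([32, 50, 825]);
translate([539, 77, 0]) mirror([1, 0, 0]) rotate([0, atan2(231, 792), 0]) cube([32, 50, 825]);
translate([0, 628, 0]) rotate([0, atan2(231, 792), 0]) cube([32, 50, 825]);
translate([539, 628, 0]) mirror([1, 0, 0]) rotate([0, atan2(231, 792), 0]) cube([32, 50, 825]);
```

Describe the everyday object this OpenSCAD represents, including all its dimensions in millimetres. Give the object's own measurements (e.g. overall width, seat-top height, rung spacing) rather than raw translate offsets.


A sawhorse. A 77×755×52 mm beam (x, y, z) sits on two A-frame leg pairs. Each pair is two raked legs of 32×50 mm section (50 mm along y) splaying symmetrically in x. Each leg rises 792 mm vertically over 231 mm of horizontal reach and is 825 mm long along its own axis. Every leg's outer bottom edge rests on the floor and its outer top edge meets a bottom edge of the beam — the left legs (tilting toward +x) meet the beam's −x bottom edge, the right legs (their mirror images, tilting toward −x) meet its +x bottom edge — so the leg tops tuck under the beam, the beam's underside is 792 mm above the floor, and the feet are 539 mm apart outside-to-outside with the beam centred between them. The two leg pairs are set in 77 mm from either end of the beam.


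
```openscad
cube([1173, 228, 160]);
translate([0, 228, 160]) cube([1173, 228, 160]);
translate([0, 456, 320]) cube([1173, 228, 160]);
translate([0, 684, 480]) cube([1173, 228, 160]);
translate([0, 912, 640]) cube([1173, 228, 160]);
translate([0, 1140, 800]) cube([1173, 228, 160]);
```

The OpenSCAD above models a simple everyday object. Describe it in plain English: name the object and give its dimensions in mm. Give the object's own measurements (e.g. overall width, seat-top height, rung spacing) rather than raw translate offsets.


A straight staircase of 6 solid steps. Each step is 1173 mm wide (x), 228 mm deep (y, the going) and 160 mm tall (the rise). The first step rests on the floor; each subsequent step sits one going further in +y and one rise higher in +z, directly behind and above the previous step with no overlap.


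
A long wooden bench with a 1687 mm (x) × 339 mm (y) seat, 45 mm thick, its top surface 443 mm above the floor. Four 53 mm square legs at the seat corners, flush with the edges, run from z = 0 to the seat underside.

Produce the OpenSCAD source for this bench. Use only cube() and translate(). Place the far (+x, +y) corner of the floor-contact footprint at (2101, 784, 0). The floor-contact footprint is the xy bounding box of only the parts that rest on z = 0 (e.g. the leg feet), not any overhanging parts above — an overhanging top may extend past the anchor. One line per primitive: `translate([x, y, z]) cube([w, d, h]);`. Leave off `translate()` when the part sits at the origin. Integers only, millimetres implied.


// leg_h = 443 − 45 = 398
translate([414, 445, 398]) cube([1687, 339, 45]);
translate([414, 445, 0]) cube([53, 53, 398]);
translate([414, 731, 0]) cube([53, 53, 398]);
translate([2048, 445, 0]) cube([53, 53, 398]);
translate([2048, 731, 0]) cube([53, 53, 398]);


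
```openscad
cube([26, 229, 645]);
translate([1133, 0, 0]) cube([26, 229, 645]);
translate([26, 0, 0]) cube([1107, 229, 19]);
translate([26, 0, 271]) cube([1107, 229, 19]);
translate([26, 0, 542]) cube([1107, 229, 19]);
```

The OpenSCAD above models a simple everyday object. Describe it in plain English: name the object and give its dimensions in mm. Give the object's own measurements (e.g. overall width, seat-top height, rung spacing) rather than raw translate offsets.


An open bookshelf. Two side panels, each 26 mm thick, 229 mm deep and 645 mm tall, stand 1159 mm apart (outside-to-outside). Between them sit 3 shelves, each 19 mm thick and 229 mm deep, spanning the full gap between the sides. The bottom shelf rests on the floor (its underside at z = 0) and the clear gap between one shelf's top and the next shelf's underside is 252 mm.


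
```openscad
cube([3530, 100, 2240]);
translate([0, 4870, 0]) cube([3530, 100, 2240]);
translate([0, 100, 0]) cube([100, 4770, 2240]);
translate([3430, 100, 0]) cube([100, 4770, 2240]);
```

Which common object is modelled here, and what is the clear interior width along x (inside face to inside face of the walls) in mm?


A house (or room) frame. The interior width is 3330 mm.

Four 2240 mm walls enclosing a rectangle with no floor or roof — a room or house frame. Outside width is 3530 mm and wall thickness is 100 mm, so the interior width is 3530 − 2 × 100 = 3330 mm.


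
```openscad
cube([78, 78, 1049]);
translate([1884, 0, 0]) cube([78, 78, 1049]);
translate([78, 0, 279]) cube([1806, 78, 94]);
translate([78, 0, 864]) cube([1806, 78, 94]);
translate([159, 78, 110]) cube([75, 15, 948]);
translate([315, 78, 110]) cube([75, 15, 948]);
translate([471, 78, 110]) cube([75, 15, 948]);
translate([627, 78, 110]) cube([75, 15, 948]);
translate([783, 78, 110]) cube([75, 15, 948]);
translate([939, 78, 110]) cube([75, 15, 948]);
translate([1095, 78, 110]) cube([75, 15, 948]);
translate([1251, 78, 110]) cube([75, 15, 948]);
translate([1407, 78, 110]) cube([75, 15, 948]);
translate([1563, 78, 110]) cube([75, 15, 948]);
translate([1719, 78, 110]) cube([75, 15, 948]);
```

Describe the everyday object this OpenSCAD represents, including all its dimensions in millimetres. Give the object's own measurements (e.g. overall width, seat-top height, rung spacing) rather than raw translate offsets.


A fence section. Two 78×78 mm posts, 1049 mm tall, stand on the floor with a clear span of 1806 mm between their inner faces. Two horizontal rails of 78×94 mm section span the gap between the posts with their undersides at z = 279 mm and z = 864 mm, flush with the posts' −y face. 11 pickets, each 75 mm wide, 15 mm thick and 948 mm tall, are fixed to the +y face of the rails with their bottoms at z = 110 mm, spaced across the span with a 81 mm gap after the −x post and between neighbouring pickets, with 90 mm left before the +x post.


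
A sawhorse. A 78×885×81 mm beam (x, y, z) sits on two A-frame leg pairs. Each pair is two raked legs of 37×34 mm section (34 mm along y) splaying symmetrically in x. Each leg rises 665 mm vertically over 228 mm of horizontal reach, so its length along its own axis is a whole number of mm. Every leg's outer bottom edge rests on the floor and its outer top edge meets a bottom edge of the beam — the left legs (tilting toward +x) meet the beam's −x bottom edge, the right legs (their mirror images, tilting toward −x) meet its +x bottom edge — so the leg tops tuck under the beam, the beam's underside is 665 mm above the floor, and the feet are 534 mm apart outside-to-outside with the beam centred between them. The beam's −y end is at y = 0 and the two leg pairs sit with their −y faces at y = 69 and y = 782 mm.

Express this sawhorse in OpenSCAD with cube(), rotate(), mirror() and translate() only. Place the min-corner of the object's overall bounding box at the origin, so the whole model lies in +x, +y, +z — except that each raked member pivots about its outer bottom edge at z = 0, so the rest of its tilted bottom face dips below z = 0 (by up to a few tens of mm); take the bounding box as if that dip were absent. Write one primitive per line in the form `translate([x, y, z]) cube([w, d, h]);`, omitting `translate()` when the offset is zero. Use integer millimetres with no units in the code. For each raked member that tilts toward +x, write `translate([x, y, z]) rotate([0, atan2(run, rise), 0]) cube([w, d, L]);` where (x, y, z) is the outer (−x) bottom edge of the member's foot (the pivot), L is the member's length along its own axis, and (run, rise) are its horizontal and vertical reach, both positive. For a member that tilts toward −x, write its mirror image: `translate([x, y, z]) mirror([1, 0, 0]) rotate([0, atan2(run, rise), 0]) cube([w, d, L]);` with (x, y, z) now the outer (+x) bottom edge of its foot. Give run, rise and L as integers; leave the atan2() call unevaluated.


// leg length = √(228² + 665²) = 703
// right-leg outer foot x = 2·228 + 78 = 534
// beam min-corner = (228, 0, 665)
translate([228, 0, 665]) cube([78, 885, 81]);
translate([0, 69, 0]) rotate([0, atan2(228, 665), 0]) cube([37, 34, 703]);
translate([534, 69, 0]) mirror([1, 0, 0]) rotate([0, atan2(228, 665), 0]) cube([37, 34, 703]);
translate([0, 782, 0]) rotate([0, atan2(228, 665), 0]) cube([37, 34, 703]);
translate([534, 782, 0]) mirror([1, 0, 0]) rotate([0, atan2(228, 665), 0]) cube([37, 34, 703]);


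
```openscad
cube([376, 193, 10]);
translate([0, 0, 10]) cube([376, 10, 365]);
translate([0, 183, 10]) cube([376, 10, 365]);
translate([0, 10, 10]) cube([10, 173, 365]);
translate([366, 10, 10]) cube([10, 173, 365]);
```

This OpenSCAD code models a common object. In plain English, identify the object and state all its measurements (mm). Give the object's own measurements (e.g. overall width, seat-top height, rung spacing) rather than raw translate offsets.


An open-topped rectangular box: outside dimensions 376×193×375 mm, with a uniform wall and base thickness of 10 mm. The base is a full 376×193 slab on the floor; four walls sit on top of the base. The front and back walls (the −y and +y sides) span the full width; the two side walls fit between them.


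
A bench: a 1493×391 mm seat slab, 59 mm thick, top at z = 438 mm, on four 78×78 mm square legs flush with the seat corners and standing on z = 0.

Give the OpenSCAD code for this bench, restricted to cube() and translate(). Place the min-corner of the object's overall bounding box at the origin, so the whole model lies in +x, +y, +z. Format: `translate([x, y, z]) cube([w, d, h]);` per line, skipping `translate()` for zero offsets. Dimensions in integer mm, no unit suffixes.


translate([0, 0, 379]) cube([1493, 391, 59]);
cube([78, 78, 379]);
translate([0, 313, 0]) cube([78, 78, 379]);
translate([1415, 0, 0]) cube([78, 78, 379]);
translate([1415, 313, 0]) cube([78, 78, 379]);


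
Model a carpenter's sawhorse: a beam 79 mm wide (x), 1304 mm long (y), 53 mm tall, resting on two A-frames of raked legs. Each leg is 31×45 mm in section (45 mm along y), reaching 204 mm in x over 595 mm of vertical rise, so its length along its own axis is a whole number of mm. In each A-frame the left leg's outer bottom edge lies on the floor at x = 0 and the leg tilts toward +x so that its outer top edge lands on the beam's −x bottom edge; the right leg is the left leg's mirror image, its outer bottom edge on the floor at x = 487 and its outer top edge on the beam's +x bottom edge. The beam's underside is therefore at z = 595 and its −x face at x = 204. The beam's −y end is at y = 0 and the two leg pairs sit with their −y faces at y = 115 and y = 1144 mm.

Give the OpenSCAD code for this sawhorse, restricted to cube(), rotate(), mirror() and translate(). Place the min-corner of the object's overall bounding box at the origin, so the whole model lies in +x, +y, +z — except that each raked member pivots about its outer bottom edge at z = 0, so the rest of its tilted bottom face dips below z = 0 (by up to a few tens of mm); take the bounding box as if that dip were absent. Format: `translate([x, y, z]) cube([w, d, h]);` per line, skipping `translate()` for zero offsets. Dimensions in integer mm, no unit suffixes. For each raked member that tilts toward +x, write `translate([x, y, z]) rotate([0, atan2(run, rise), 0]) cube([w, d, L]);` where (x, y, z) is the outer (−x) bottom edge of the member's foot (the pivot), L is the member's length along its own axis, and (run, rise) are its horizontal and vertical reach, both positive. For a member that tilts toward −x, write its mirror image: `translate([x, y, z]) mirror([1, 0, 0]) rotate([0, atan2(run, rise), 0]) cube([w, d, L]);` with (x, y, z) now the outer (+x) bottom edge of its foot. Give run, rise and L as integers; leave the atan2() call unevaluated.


translate([204, 0, 595]) cube([79, 1304, 53]);
translate([0, 115, 0]) rotate([0, atan2(204, 595), 0]) cube([31, 45, 629]);
translate([487, 115, 0]) mirror([1, 0, 0]) rotate([0, atan2(204, 595), 0]) cube([31, 45, 629]);
translate([0, 1144, 0]) rotate([0, atan2(204, 595), 0]) cube([31, 45, 629]);
translate([487, 1144, 0]) mirror([1, 0, 0]) rotate([0, atan2(204, 595), 0]) cube([31, 45, 629]);


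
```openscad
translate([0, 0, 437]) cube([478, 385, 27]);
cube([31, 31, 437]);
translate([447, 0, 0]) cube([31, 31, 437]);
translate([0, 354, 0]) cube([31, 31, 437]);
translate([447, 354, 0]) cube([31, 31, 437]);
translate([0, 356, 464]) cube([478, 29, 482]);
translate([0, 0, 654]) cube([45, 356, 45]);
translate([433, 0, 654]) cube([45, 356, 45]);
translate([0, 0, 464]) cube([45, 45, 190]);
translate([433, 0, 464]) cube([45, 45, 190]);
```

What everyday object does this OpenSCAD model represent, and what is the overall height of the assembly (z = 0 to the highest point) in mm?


A chair. The overall height is 946 mm.

A slab on four corner posts with a tall panel at the back — a chair. The seat slab sits at z = 437 with thickness 27, and the 482 mm backrest starts at the seat top, so the overall height is 437 + 27 + 482 = 946 mm.


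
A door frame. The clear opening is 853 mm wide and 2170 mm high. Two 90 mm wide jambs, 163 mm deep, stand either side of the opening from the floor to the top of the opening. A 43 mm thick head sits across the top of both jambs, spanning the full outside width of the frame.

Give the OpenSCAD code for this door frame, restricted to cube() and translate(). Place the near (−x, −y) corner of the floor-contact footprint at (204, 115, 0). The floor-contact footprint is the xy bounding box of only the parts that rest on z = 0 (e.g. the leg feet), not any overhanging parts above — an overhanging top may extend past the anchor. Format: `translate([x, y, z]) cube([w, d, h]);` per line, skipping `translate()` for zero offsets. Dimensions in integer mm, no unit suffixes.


translate([204, 115, 0]) cube([90, 163, 2170]);
translate([1147, 115, 0]) cube([90, 163, 2170]);
translate([204, 115, 2170]) cube([1033, 163, 43]);


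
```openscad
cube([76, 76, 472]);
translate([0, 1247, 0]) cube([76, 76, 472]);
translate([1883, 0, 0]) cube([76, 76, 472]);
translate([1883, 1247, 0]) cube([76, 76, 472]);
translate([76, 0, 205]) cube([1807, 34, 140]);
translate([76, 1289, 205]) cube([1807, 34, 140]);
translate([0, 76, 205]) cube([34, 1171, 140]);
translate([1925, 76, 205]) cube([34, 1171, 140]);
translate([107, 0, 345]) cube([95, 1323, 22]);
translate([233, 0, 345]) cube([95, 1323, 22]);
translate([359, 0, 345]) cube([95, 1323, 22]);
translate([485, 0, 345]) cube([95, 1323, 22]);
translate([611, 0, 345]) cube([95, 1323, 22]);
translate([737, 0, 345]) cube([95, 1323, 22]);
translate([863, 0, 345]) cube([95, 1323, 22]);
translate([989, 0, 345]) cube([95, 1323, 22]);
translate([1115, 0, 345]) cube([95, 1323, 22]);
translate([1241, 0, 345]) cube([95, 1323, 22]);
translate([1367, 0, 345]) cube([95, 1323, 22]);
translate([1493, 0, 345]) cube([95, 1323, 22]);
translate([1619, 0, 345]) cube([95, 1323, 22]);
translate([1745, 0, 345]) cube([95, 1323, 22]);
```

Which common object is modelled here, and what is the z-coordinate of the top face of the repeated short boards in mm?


A bed frame. The slat-top height is 367 mm.

Four posts, four rails, and a row of slats — a bed frame. Slats sit on the rails at z = 205 + 140 = 345; with slat thickness 22, the top is 367 mm.


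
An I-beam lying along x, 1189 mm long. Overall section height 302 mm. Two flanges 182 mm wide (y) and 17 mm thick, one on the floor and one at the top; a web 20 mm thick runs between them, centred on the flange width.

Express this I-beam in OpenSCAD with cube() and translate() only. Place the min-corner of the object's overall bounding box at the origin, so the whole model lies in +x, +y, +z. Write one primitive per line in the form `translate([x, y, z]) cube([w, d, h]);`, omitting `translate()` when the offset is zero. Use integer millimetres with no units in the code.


cube([1189, 182, 17]);
translate([0, 81, 17]) cube([1189, 20, 268]);
translate([0, 0, 285]) cube([1189, 182, 17]);


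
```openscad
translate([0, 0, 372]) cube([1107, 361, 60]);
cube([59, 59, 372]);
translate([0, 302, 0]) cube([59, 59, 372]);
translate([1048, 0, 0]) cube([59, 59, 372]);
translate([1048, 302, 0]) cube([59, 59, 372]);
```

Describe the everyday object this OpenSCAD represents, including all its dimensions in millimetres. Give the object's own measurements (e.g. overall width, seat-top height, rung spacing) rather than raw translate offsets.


A long wooden bench with a 1107 mm (x) × 361 mm (y) seat, 60 mm thick, its top surface 432 mm above the floor. Four 59 mm square legs at the seat corners, flush with the edges, run from z = 0 to the seat underside.


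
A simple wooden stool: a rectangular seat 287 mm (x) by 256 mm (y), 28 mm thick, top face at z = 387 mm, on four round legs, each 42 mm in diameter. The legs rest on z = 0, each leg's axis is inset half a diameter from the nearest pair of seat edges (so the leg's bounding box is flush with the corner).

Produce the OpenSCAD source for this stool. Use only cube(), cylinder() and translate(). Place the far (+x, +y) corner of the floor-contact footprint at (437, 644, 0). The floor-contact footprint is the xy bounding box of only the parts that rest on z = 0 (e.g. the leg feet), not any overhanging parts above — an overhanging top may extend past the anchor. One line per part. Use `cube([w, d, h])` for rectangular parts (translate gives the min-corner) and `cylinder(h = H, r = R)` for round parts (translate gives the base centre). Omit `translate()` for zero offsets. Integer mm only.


// leg_h = 387 - 28 = 359
translate([150, 388, 359]) cube([287, 256, 28]);
translate([171, 409, 0]) cylinder(h = 359, r = 21);
translate([416, 409, 0]) cylinder(h = 359, r = 21);
translate([171, 623, 0]) cylinder(h = 359, r = 21);
translate([416, 623, 0]) cylinder(h = 359, r = 21);


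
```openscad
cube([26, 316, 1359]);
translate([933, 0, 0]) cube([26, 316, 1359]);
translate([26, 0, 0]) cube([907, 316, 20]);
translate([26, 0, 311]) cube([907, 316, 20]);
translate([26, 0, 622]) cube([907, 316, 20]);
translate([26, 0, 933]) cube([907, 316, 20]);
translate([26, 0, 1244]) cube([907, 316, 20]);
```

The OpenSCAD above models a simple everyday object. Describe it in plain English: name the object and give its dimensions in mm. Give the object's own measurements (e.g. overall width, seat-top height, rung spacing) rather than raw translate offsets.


An open bookshelf. Two side panels, each 26 mm thick, 316 mm deep and 1359 mm tall, stand 959 mm apart (outside-to-outside). Between them sit 5 shelves, each 20 mm thick and 316 mm deep, spanning the full gap between the sides. The bottom shelf rests on the floor (its underside at z = 0) and the clear gap between one shelf's top and the next shelf's underside is 291 mm.


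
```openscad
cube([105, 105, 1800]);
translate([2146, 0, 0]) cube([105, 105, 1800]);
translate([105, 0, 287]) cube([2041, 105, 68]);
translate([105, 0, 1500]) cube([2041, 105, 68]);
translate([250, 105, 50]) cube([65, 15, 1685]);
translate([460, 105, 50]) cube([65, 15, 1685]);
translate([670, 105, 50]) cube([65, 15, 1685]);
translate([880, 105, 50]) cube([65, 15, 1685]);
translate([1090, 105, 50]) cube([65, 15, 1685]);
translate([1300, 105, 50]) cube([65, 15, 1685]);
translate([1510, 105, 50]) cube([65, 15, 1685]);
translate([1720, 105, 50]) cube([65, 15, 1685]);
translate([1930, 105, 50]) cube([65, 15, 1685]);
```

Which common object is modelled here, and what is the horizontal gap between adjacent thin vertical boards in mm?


A fence section. The picket gap is 145 mm.

Two posts, two rails, 9 pickets — a fence section. Span 2041 mm holds 9 pickets of 65 mm with 10 equal gaps: ⌊(2041 − 9·65) / 10⌋ = 145 mm.


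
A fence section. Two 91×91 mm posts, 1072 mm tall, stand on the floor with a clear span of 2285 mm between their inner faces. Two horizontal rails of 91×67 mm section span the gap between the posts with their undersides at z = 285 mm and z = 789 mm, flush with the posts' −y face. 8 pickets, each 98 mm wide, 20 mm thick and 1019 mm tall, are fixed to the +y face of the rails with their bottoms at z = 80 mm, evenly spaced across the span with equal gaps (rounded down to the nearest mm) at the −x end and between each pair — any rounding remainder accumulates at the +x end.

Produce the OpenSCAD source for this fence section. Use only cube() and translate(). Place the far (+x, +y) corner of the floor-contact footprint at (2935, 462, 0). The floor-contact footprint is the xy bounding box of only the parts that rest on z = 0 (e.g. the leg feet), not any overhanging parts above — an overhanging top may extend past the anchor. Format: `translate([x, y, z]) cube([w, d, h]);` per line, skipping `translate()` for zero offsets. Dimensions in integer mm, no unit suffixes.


translate([468, 371, 0]) cube([91, 91, 1072]);
translate([2844, 371, 0]) cube([91, 91, 1072]);
translate([559, 371, 285]) cube([2285, 91, 67]);
translate([559, 371, 789]) cube([2285, 91, 67]);
translate([725, 462, 80]) cube([98, 20, 1019]);
translate([989, 462, 80]) cube([98, 20, 1019]);
translate([1253, 462, 80]) cube([98, 20, 1019]);
translate([1517, 462, 80]) cube([98, 20, 1019]);
translate([1781, 462, 80]) cube([98, 20, 1019]);
translate([2045, 462, 80]) cube([98, 20, 1019]);
translate([2309, 462, 80]) cube([98, 20, 1019]);
translate([2573, 462, 80]) cube([98, 20, 1019]);


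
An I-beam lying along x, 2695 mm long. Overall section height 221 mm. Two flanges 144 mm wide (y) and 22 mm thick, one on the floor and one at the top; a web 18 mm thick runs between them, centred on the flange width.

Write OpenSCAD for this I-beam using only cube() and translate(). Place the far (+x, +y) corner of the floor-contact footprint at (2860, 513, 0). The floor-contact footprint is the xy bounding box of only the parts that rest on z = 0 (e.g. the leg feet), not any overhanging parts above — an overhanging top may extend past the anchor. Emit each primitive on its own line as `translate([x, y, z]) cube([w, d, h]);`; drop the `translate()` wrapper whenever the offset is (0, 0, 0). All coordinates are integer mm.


translate([165, 369, 0]) cube([2695, 144, 22]);
translate([165, 432, 22]) cube([2695, 18, 177]);
translate([165, 369, 199]) cube([2695, 144, 22]);


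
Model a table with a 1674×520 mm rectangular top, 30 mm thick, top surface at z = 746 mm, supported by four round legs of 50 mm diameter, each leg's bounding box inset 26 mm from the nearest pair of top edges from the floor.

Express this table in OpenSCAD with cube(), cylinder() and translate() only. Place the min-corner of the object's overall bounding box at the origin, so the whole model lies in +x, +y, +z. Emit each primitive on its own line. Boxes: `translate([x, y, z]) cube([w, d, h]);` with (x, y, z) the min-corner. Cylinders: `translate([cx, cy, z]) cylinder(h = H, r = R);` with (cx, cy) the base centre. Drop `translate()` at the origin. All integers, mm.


translate([0, 0, 716]) cube([1674, 520, 30]);
translate([51, 51, 0]) cylinder(h = 716, r = 25);
translate([1623, 51, 0]) cylinder(h = 716, r = 25);
translate([51, 469, 0]) cylinder(h = 716, r = 25);
translate([1623, 469, 0]) cylinder(h = 716, r = 25);


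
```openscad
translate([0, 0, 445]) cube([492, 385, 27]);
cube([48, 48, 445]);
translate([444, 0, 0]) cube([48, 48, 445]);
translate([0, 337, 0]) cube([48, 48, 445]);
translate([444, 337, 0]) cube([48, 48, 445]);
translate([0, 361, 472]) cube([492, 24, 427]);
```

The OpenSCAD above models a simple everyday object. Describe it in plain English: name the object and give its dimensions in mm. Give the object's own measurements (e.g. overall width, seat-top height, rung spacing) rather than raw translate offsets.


A chair. The seat is a 492×385×27 mm slab with its top at z = 472 mm, on four 48×48 mm corner legs (flush with the seat edges, standing on z = 0). A flat backrest 24 mm thick, 427 mm tall, spans the full seat width and rises from the seat top along its +y edge, rear face flush with the rear of the seat.


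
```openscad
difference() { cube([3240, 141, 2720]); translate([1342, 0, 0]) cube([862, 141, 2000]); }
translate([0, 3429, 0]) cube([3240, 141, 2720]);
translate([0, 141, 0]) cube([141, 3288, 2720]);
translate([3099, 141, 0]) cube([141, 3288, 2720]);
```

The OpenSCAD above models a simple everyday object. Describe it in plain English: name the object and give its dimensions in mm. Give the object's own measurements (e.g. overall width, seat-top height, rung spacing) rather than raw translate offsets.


A single room: four walls, each 2720 mm tall and 141 mm thick, enclosing an outside footprint 3240×3570 mm (x × y), no floor or roof. The front and back walls (−y and +y sides) run the full x-width; the side walls fit between their inner faces. A door opening 862 mm wide and 2000 mm tall is cut through the front wall from the floor up, its −x edge 1342 mm from the wall's −x end.


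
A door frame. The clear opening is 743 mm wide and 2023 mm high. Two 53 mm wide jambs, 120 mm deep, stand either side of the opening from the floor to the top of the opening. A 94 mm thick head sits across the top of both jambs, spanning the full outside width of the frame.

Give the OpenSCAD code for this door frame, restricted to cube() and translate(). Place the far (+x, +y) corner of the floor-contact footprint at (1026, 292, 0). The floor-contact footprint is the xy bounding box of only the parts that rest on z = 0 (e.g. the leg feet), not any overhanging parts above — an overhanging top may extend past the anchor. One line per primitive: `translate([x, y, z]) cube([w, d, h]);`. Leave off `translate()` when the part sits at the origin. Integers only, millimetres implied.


translate([177, 172, 0]) cube([53, 120, 2023]);
translate([973, 172, 0]) cube([53, 120, 2023]);
translate([177, 172, 2023]) cube([849, 120, 94]);
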